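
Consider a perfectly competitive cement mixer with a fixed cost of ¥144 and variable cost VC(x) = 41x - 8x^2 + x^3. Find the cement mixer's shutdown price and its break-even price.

AVC = 41 - 8x + x^2; minimized at x = 4, giving min AVC = ¥25. That is the shutdown price.
ATC = 144/x + 41 - 8x + x^2. Setting dATC/dx = −144/x^2 − 8 + 2x = 0 gives x = 6 (since 2·6^3 − 8·6^2 = 144).
min ATC = 144/6 + 41 − 8·6 + 6^2 = ¥53. That is the break-even price.
For ¥25 ≤ P < ¥53 the firm produces at a loss; below ¥25 it shuts down.

Shutdown price = ¥25; break-even price = ¥53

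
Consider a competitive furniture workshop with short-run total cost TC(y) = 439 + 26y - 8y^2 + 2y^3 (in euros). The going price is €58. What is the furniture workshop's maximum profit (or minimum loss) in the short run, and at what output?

Profit = -€311 at y = 4

AVC = 26 - 8y + 2y^2; min AVC = €18 at y = 2. Since P = €58 ≥ min AVC, the firm produces.
MC = 26 - 16y + 6y^2. Setting P = MC and taking the root on the rising branch gives y* = 4.
TR = 58·4 = 232. TC = 439 + 104 = 543. Profit = 232 − 543 = -€311.
That loss of €311 beats the €439 the firm would lose by shutting down; producing recovers €128 of fixed cost.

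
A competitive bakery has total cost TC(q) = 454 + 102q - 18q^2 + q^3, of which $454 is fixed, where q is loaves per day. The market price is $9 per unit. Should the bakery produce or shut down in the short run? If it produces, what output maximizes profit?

Variable cost is VC = 102q - 18q^2 + q^3, so AVC = VC/q = 102 - 18q + q^2 and MC = dTC/dq = 102 - 36q + 3q^2.
AVC is minimized where dAVC/dq = -18 + 2q = 0, at q = 9; min AVC = 102 - 18·9 + 9^2 = $21.
P = $9 lies below min AVC = $21; no output level covers variable cost.
Shutting down limits the loss to fixed cost, $454.

Shut down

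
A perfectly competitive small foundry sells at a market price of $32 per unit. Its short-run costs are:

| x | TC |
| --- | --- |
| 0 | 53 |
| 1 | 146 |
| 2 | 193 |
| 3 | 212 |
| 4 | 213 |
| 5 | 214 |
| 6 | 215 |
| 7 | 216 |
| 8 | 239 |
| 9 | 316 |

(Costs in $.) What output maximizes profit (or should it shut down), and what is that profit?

x = 8; profit = $17

Tabulate TR − TC: x=0: -53; x=1: -114; x=2: -129; x=3: -116; x=4: -85; x=5: -54; x=6: -23; x=7: 8; x=8: 17; x=9: -28.
Profit is maximized at x = 8. AVC there is 186/8 = $23.25 ≤ P, so producing beats shutting down (which would give -$53).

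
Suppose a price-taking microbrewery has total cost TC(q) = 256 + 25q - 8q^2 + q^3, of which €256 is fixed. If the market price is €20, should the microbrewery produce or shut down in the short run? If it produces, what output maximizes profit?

Variable cost is VC = 25q - 8q^2 + q^3, so AVC = VC/q = 25 - 8q + q^2 and MC = dTC/dq = 25 - 16q + 3q^2.
The AVC parabola has its vertex at q = 8/2 = 4, where AVC = 25 - 8·4 + 4^2 = €9.
P = €20 exceeds min AVC = €9, so the firm stays open.
Solving P = MC: 5 - 16q + 3q^2 = 0 ⇒ q = 1/3 or 5. On the upward-sloping branch, q* = 5.
Check: AVC at q = 5 is €10 ≤ P, so revenue covers variable cost.
Profit = P·q − TC = 20·5 − 306 = -€206, a loss, but smaller than the €256 fixed cost the firm would lose by shutting down.

Produce at q = 5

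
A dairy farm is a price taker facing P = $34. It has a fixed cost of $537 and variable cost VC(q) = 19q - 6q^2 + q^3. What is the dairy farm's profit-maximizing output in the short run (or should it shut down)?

Produce at q = 5

From TC, MC = TC'(q) = 19 - 12q + 3q^2 and AVC = VC/q = 19 - 6q + q^2.
The AVC parabola has its vertex at q = 6/2 = 3, where AVC = 19 - 6·3 + 3^2 = $10.
Since P = $34 ≥ min AVC = $10, price covers variable cost and the firm should produce.
Solving P = MC: -15 - 12q + 3q^2 = 0 ⇒ q = -1 or 5. On the upward-sloping branch, q* = 5.
Check: AVC at q = 5 is $14 ≤ P, so revenue covers variable cost.
Profit = P·q − TC = 34·5 − 607 = -$437, a loss, but smaller than the $537 fixed cost the firm would lose by shutting down.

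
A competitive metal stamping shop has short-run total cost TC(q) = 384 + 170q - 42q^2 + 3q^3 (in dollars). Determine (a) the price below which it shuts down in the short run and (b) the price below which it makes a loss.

Shutdown price = $23; break-even price = $74

Shutdown price = min AVC. AVC = 170 - 42q + 3q^2, with vertex at q = 7 and minimum $23.
ATC = 384/q + 170 - 42q + 3q^2. Setting dATC/dq = −384/q^2 − 42 + 6q = 0 gives q = 8 (since 6·8^3 − 42·8^2 = 384).
min ATC = 384/8 + 170 − 42·8 + 3·8^2 = $74. That is the break-even price.
Between these two prices the firm operates at a loss; above $74 it earns a profit.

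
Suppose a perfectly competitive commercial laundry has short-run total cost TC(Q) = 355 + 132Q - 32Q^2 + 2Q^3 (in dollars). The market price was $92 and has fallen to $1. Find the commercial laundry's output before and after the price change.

Output falls from 10 to 0 (the firm shuts down)

AVC = 132 - 32Q + 2Q^2, minimized at Q = 8 where min AVC = $4. MC = 132 - 64Q + 6Q^2.
At P = $92 ≥ min AVC, set P = MC on the rising branch: Q = 10.
At P = $1 < min AVC = $4, price no longer covers variable cost at any output, so the firm shuts down: Q = 0.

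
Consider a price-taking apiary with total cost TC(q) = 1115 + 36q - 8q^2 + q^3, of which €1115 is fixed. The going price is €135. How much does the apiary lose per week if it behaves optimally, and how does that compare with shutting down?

Profit = -€305 at q = 9

AVC = 36 - 8q + q^2 has its minimum €20 at q = 4; price €135 clears that bar, so the firm operates.
MC = 36 - 16q + 3q^2. Setting P = MC and taking the root on the rising branch gives q* = 9.
TR = 135·9 = 1215. TC = 1115 + 405 = 1520. Profit = 1215 − 1520 = -€305.
By producing, the firm covers all variable cost plus €810 of fixed cost; shutting down would lose the full €1115.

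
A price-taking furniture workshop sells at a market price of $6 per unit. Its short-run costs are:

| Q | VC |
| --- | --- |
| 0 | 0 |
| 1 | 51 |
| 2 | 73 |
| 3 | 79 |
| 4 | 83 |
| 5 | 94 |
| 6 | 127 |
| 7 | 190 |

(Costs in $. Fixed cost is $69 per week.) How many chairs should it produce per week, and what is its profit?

Q = 0 (shut down); profit = -$69

Tabulate TR − TC: Q=0: -69; Q=1: -114; Q=2: -130; Q=3: -130; Q=4: -128; Q=5: -133; Q=6: -160; Q=7: -217.
Profit is highest at Q = 0. Equivalently, the lowest AVC in the table is 94/5 ≈ $18.80 at Q = 5, and P = $6 falls below it — price never covers variable cost, so the firm shuts down and loses only its fixed cost.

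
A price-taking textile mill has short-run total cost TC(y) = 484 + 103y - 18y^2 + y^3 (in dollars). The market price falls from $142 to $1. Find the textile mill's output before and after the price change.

Output falls from 13 to 0 (the firm shuts down)

AVC = 103 - 18y + y^2, minimized at y = 9 where min AVC = $22. MC = 103 - 36y + 3y^2.
At P = $142 ≥ min AVC, set P = MC on the rising branch: y = 13.
At P = $1 < min AVC = $22, price no longer covers variable cost at any output, so the firm shuts down: y = 0.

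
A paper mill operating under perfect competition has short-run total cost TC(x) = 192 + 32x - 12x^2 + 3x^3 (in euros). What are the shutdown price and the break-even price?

Shutdown price = €20; break-even price = €80

Shutdown price = min AVC. AVC = 32 - 12x + 3x^2, with vertex at x = 2 and minimum €20.
ATC = 192/x + 32 - 12x + 3x^2. Setting dATC/dx = −192/x^2 − 12 + 6x = 0 gives x = 4 (since 6·4^3 − 12·4^2 = 192).
min ATC = 192/4 + 32 − 12·4 + 3·4^2 = €80. That is the break-even price.
For €20 ≤ P < €80 the firm produces at a loss; below €20 it shuts down.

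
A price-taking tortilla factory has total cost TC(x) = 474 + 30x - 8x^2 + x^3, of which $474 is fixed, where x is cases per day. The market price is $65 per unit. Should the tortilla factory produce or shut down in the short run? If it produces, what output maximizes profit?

Produce at x = 7

Strip out fixed cost: VC = 30x - 8x^2 + x^3. Then AVC = 30 - 8x + x^2 and MC = 30 - 16x + 3x^2.
The AVC parabola has its vertex at x = 8/2 = 4, where AVC = 30 - 8·4 + 4^2 = $14.
P = $65 exceeds min AVC = $14, so the firm stays open.
Solving P = MC: -35 - 16x + 3x^2 = 0 ⇒ x = -5/3 or 7. On the upward-sloping branch, x* = 7.
Check: AVC at x = 7 is $23 ≤ P, so revenue covers variable cost.
Profit = P·x − TC = 65·7 − 635 = -$180, a loss, but smaller than the $474 fixed cost the firm would lose by shutting down.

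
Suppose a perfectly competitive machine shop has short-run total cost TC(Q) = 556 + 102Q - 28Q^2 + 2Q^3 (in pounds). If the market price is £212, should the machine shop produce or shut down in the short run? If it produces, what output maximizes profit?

From TC, MC = TC'(Q) = 102 - 56Q + 6Q^2 and AVC = VC/Q = 102 - 28Q + 2Q^2.
AVC is minimized where dAVC/dQ = -28 + 4Q = 0, at Q = 7; min AVC = 102 - 28·7 + 2·7^2 = £4.
Because £212 ≥ £4, revenue can cover variable cost; the firm operates.
Solving P = MC: -110 - 56Q + 6Q^2 = 0 ⇒ Q = -5/3 or 11. On the upward-sloping branch, Q* = 11.
Check: AVC at Q = 11 is £36 ≤ P, so revenue covers variable cost.
Profit = P·Q − TC = 212·11 − 952 = £1380.

Produce at Q = 11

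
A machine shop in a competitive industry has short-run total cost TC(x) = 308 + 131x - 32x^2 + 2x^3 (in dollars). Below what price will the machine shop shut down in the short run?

$3 per unit

Short-run supply begins at min AVC. From VC = 131x - 32x^2 + 2x^3, AVC = 131 - 32x + 2x^2.
At the minimum of AVC, MC = AVC. MC = 131 - 64x + 6x^2; setting MC = AVC gives 4x^2 - 32x = 0, so x = 8. min AVC = 3.
The firm shuts down for any P below $3.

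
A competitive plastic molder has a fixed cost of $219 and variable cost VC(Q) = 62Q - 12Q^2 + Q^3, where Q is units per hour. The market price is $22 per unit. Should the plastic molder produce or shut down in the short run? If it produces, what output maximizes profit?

Strip out fixed cost: VC = 62Q - 12Q^2 + Q^3. Then AVC = 62 - 12Q + Q^2 and MC = 62 - 24Q + 3Q^2.
AVC hits its minimum where MC = AVC, at Q = 6, giving min AVC = 62 - 12·6 + 6^2 = $26.
Since P = $22 < min AVC = $26, price fails to cover variable cost at any output.
The firm minimizes its loss by shutting down and losing only its fixed cost of $219.

Shut down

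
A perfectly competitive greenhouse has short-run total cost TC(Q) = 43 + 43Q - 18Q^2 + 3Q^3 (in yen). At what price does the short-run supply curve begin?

¥16 per unit

The firm shuts down when price falls below the minimum of average variable cost. AVC = VC/Q = 43 - 18Q + 3Q^2.
dAVC/dQ = -18 + 6Q = 0 gives Q = 3. min AVC = 43 - 18·3 + 3·3^2 = 16.
For P < ¥16 the firm produces nothing.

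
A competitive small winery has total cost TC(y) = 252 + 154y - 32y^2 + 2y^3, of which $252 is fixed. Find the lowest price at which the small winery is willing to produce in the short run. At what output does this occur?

$26 per unit, at y = 8

The shutdown price is the minimum of AVC. VC = 154y - 32y^2 + 2y^3, so AVC = 154 - 32y + 2y^2.
At the minimum of AVC, MC = AVC. MC = 154 - 64y + 6y^2; setting MC = AVC gives 4y^2 - 32y = 0, so y = 8. min AVC = 26.
So the shutdown price is $26.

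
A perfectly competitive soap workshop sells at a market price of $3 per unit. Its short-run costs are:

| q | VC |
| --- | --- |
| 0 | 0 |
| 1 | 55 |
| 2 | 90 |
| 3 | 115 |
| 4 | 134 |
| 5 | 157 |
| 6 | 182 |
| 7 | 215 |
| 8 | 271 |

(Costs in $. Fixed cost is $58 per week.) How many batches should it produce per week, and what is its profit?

Compute π = P·q − TC at each output: q=0: -58; q=1: -110; q=2: -142; q=3: -164; q=4: -180; q=5: -200; q=6: -222; q=7: -252; q=8: -305.
Profit is highest at q = 0. Equivalently, the lowest AVC in the table is 182/6 ≈ $30.33 at q = 6, and P = $3 falls below it — price never covers variable cost, so the firm shuts down and loses only its fixed cost.

q = 0 (shut down); profit = -$58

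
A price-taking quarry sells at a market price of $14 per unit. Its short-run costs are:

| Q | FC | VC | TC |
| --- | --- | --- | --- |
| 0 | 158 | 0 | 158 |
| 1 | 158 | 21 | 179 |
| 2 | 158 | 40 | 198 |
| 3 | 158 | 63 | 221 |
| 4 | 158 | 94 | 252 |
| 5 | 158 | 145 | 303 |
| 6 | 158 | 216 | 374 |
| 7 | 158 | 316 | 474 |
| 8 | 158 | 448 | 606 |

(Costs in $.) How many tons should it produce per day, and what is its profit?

Q = 0 (shut down); profit = -$158

Profit at each row (π = 14Q − TC): Q=0: -158; Q=1: -165; Q=2: -170; Q=3: -179; Q=4: -196; Q=5: -233; Q=6: -290; Q=7: -376; Q=8: -494.
Profit is highest at Q = 0. Equivalently, the lowest AVC in the table is 40/2 ≈ $20 at Q = 2, and P = $14 falls below it — price never covers variable cost, so the firm shuts down and loses only its fixed cost.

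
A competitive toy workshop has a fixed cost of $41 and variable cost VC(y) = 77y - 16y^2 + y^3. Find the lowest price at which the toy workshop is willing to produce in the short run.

Short-run supply begins at min AVC. From VC = 77y - 16y^2 + y^3, AVC = 77 - 16y + y^2.
At the minimum of AVC, MC = AVC. MC = 77 - 32y + 3y^2; setting MC = AVC gives 2y^2 - 16y = 0, so y = 8. min AVC = 13.
So the shutdown price is $13.

$13 per unit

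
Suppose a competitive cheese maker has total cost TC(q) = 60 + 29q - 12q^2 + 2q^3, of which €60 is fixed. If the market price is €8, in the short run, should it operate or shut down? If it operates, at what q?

From TC, MC = TC'(q) = 29 - 24q + 6q^2 and AVC = VC/q = 29 - 12q + 2q^2.
The AVC parabola has its vertex at q = 12/4 = 3, where AVC = 29 - 12·3 + 2·3^2 = €11.
Since P = €8 < min AVC = €11, price fails to cover variable cost at any output.
Best response: produce nothing and absorb the €60 fixed cost.

Shut down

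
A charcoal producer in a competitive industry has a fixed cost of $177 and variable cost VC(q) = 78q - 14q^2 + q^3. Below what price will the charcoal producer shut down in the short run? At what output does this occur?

$29 per unit, at q = 7

Short-run supply begins at min AVC. From VC = 78q - 14q^2 + q^3, AVC = 78 - 14q + q^2.
dAVC/dq = -14 + 2q = 0 gives q = 7. min AVC = 78 - 14·7 + 7^2 = 29.
For P < $29 the firm produces nothing.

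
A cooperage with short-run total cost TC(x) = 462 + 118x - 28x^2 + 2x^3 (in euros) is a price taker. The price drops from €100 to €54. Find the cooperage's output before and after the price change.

AVC = 118 - 28x + 2x^2, minimized at x = 7 where min AVC = €20. MC = 118 - 56x + 6x^2.
At P = €100 ≥ min AVC, set P = MC on the rising branch: x = 9.
At P = €54 ≥ min AVC, set P = MC: x = 8. The firm stays open but cuts output.

Output falls from 9 to 8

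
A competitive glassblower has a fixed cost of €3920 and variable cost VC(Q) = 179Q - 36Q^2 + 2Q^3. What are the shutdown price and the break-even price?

Shutdown price = €17; break-even price = €347

AVC = 179 - 36Q + 2Q^2; minimized at Q = 9, giving min AVC = €17. That is the shutdown price.
ATC = 3920/Q + 179 - 36Q + 2Q^2. Setting dATC/dQ = −3920/Q^2 − 36 + 4Q = 0 gives Q = 14 (since 4·14^3 − 36·14^2 = 3920).
min ATC = 3920/14 + 179 − 36·14 + 2·14^2 = €347. That is the break-even price.
Between these two prices the firm operates at a loss; above €347 it earns a profit.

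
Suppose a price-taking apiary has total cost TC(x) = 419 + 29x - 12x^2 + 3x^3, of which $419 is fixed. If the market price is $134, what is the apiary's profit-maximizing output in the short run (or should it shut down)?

Strip out fixed cost: VC = 29x - 12x^2 + 3x^3. Then AVC = 29 - 12x + 3x^2 and MC = 29 - 24x + 9x^2.
The AVC parabola has its vertex at x = 12/6 = 2, where AVC = 29 - 12·2 + 3·2^2 = $17.
Since P = $134 ≥ min AVC = $17, price covers variable cost and the firm should produce.
Solving P = MC: -105 - 24x + 9x^2 = 0 ⇒ x = -7/3 or 5. On the upward-sloping branch, x* = 5.
Check: AVC at x = 5 is $44 ≤ P, so revenue covers variable cost.
Profit = P·x − TC = 134·5 − 639 = $31.

Produce at x = 5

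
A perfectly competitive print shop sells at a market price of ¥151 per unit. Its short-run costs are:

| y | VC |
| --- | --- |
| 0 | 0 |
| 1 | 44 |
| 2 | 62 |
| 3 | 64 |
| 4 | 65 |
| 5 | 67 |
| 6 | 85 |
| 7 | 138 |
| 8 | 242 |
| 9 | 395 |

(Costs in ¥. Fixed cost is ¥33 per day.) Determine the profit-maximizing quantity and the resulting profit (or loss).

y = 8; profit = ¥933

Profit at each row (π = 151y − TC): y=0: -33; y=1: 74; y=2: 207; y=3: 356; y=4: 506; y=5: 655; y=6: 788; y=7: 886; y=8: 933; y=9: 931.
Profit is maximized at y = 8. AVC there is 242/8 = ¥30.25 ≤ P, so producing beats shutting down (which would give -¥33).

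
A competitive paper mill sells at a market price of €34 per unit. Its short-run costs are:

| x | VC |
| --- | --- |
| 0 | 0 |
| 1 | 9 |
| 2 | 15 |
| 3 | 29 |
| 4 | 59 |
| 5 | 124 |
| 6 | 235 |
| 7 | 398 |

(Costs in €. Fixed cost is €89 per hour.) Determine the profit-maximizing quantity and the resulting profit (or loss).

Tabulate TR − TC: x=0: -89; x=1: -64; x=2: -36; x=3: -16; x=4: -12; x=5: -43; x=6: -120; x=7: -249.
Profit is maximized at x = 4. AVC there is 59/4 = €14.75 ≤ P, so producing beats shutting down (which would give -€89).

x = 4; profit = -€12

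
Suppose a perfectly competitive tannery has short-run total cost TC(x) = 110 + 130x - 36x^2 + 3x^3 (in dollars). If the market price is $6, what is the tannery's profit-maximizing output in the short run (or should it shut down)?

Variable cost is VC = 130x - 36x^2 + 3x^3, so AVC = VC/x = 130 - 36x + 3x^2 and MC = dTC/dx = 130 - 72x + 9x^2.
The AVC parabola has its vertex at x = 36/6 = 6, where AVC = 130 - 36·6 + 3·6^2 = $22.
Since P = $6 < min AVC = $22, price fails to cover variable cost at any output.
Best response: produce nothing and absorb the $110 fixed cost.

Shut down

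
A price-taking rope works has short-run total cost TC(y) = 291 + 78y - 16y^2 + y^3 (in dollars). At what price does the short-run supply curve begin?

The firm shuts down when price falls below the minimum of average variable cost. AVC = VC/y = 78 - 16y + y^2.
dAVC/dy = -16 + 2y = 0 gives y = 8. min AVC = 78 - 16·8 + 8^2 = 14.
The firm shuts down for any P below $14.

$14 per unit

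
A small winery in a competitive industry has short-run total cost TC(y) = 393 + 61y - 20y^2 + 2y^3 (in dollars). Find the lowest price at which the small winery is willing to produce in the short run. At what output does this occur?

Short-run supply begins at min AVC. From VC = 61y - 20y^2 + 2y^3, AVC = 61 - 20y + 2y^2.
At the minimum of AVC, MC = AVC. MC = 61 - 40y + 6y^2; setting MC = AVC gives 4y^2 - 20y = 0, so y = 5. min AVC = 11.
So the shutdown price is $11.

$11 per unit, at y = 5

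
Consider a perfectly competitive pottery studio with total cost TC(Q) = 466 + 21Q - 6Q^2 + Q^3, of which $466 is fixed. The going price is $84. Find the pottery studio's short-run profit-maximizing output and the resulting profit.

Profit = -$74 at Q = 7

AVC = 21 - 6Q + Q^2 has its minimum $12 at Q = 3; price $84 clears that bar, so the firm operates.
MC = 21 - 12Q + 3Q^2. Setting P = MC and taking the root on the rising branch gives Q* = 7.
TR = 84·7 = 588. TC = 466 + 196 = 662. Profit = 588 − 662 = -$74.
By producing, the firm covers all variable cost plus $392 of fixed cost; shutting down would lose the full $466.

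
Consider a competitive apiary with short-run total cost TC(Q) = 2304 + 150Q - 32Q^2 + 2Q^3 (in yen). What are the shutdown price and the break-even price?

AVC = 150 - 32Q + 2Q^2; minimized at Q = 8, giving min AVC = ¥22. That is the shutdown price.
ATC = 2304/Q + 150 - 32Q + 2Q^2. Setting dATC/dQ = −2304/Q^2 − 32 + 4Q = 0 gives Q = 12 (since 4·12^3 − 32·12^2 = 2304).
min ATC = 2304/12 + 150 − 32·12 + 2·12^2 = ¥246. That is the break-even price.
For ¥22 ≤ P < ¥246 the firm produces at a loss; below ¥22 it shuts down.

Shutdown price = ¥22; break-even price = ¥246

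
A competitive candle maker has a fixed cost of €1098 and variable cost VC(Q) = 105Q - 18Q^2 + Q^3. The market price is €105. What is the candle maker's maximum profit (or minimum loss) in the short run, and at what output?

Profit = -€234 at Q = 12

AVC = 105 - 18Q + Q^2; min AVC = €24 at Q = 9. Since P = €105 ≥ min AVC, the firm produces.
MC = 105 - 36Q + 3Q^2. Setting P = MC and taking the root on the rising branch gives Q* = 12.
TR = 105·12 = 1260. TC = 1098 + 396 = 1494. Profit = 1260 − 1494 = -€234.
Shutting down would mean losing the fixed cost of €1098, so operating at a loss of €234 is better by €864.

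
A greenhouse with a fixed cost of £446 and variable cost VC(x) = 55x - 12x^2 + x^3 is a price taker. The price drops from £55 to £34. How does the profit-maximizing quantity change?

MC = 55 - 24x + 3x^2; the shutdown threshold is min AVC = £19 (at x = 6).
At P = £55 ≥ min AVC, set P = MC on the rising branch: x = 8.
At P = £34 ≥ min AVC, set P = MC: x = 7. The firm stays open but cuts output.

Output falls from 8 to 7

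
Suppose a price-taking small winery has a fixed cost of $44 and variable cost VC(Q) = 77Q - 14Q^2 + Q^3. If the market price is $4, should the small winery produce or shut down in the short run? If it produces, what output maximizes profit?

From TC, MC = TC'(Q) = 77 - 28Q + 3Q^2 and AVC = VC/Q = 77 - 14Q + Q^2.
The AVC parabola has its vertex at Q = 14/2 = 7, where AVC = 77 - 14·7 + 7^2 = $28.
With P < min AVC ($4 < $28), every unit sold adds to the loss.
Best response: produce nothing and absorb the $44 fixed cost.

Shut down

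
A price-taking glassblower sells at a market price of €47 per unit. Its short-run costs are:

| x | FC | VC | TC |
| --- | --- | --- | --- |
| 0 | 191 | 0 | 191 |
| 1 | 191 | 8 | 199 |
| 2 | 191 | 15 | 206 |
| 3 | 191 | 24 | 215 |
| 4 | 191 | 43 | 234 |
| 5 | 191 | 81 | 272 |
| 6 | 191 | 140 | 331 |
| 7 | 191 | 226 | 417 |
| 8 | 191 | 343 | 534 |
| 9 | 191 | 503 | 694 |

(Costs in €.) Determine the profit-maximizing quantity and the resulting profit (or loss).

Profit at each row (π = 47x − TC): x=0: -191; x=1: -152; x=2: -112; x=3: -74; x=4: -46; x=5: -37; x=6: -49; x=7: -88; x=8: -158; x=9: -271.
Profit is maximized at x = 5. AVC there is 81/5 = €16.20 ≤ P, so producing beats shutting down (which would give -€191).

x = 5; profit = -€37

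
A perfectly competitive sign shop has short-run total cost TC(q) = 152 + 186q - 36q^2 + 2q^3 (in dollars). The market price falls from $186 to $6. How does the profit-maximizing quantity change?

Output falls from 12 to 0 (the firm shuts down)

MC = 186 - 72q + 6q^2; the shutdown threshold is min AVC = $24 (at q = 9).
With P = $186 above the shutdown price, P = MC gives q = 12.
At P = $6 < min AVC = $24, price no longer covers variable cost at any output, so the firm shuts down: q = 0.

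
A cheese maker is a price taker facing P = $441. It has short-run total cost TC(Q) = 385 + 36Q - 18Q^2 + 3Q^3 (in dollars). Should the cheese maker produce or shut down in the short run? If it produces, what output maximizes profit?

Variable cost is VC = 36Q - 18Q^2 + 3Q^3, so AVC = VC/Q = 36 - 18Q + 3Q^2 and MC = dTC/dQ = 36 - 36Q + 9Q^2.
AVC is minimized where dAVC/dQ = -18 + 6Q = 0, at Q = 3; min AVC = 36 - 18·3 + 3·3^2 = $9.
Because $441 ≥ $9, revenue can cover variable cost; the firm operates.
Solving P = MC: -405 - 36Q + 9Q^2 = 0 ⇒ Q = -5 or 9. On the upward-sloping branch, Q* = 9.
Check: AVC at Q = 9 is $117 ≤ P, so revenue covers variable cost.
Profit = P·Q − TC = 441·9 − 1438 = $2531.

Produce at Q = 9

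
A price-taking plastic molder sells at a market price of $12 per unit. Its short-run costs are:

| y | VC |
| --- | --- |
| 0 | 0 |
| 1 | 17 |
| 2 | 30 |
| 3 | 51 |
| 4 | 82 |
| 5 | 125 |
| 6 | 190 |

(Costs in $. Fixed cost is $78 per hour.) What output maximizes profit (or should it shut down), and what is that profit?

Profit at each row (π = 12y − TC): y=0: -78; y=1: -83; y=2: -84; y=3: -93; y=4: -112; y=5: -143; y=6: -196.
Profit is highest at y = 0. Equivalently, the lowest AVC in the table is 30/2 ≈ $15 at y = 2, and P = $12 falls below it — price never covers variable cost, so the firm shuts down and loses only its fixed cost.

y = 0 (shut down); profit = -$78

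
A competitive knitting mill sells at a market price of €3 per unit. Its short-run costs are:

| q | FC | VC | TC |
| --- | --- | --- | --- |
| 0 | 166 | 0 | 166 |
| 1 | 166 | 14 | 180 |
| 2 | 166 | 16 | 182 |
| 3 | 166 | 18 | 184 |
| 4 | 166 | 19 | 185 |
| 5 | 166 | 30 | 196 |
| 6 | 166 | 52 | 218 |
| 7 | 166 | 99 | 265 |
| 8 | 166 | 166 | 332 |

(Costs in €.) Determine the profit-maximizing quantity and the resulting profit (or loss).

Compute π = P·q − TC at each output: q=0: -166; q=1: -177; q=2: -176; q=3: -175; q=4: -173; q=5: -181; q=6: -200; q=7: -244; q=8: -308.
Profit is highest at q = 0. Equivalently, the lowest AVC in the table is 19/4 ≈ €4.75 at q = 4, and P = €3 falls below it — price never covers variable cost, so the firm shuts down and loses only its fixed cost.

q = 0 (shut down); profit = -€166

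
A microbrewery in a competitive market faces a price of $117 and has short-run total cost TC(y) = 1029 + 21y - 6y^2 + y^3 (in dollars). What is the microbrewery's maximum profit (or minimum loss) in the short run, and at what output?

Profit = -$389 at y = 8

AVC = 21 - 6y + y^2; min AVC = $12 at y = 3. Since P = $117 ≥ min AVC, the firm produces.
MC = 21 - 12y + 3y^2. Setting P = MC and taking the root on the rising branch gives y* = 8.
TR = 117·8 = 936. TC = 1029 + 296 = 1325. Profit = 936 − 1325 = -$389.
By producing, the firm covers all variable cost plus $640 of fixed cost; shutting down would lose the full $1029.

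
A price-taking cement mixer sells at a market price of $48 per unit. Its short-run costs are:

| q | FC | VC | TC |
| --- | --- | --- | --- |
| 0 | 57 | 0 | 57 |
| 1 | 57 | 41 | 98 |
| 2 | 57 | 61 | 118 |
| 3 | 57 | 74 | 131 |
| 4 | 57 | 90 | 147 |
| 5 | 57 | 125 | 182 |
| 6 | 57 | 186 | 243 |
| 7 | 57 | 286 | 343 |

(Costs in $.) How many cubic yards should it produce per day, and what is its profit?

Compute π = P·q − TC at each output: q=0: -57; q=1: -50; q=2: -22; q=3: 13; q=4: 45; q=5: 58; q=6: 45; q=7: -7.
Profit is maximized at q = 5. AVC there is 125/5 = $25 ≤ P, so producing beats shutting down (which would give -$57).

q = 5; profit = $58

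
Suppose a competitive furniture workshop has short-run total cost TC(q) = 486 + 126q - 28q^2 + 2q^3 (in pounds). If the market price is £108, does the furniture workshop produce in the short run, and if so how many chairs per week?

Produce at q = 9

Variable cost is VC = 126q - 28q^2 + 2q^3, so AVC = VC/q = 126 - 28q + 2q^2 and MC = dTC/dq = 126 - 56q + 6q^2.
AVC is minimized where dAVC/dq = -28 + 4q = 0, at q = 7; min AVC = 126 - 28·7 + 2·7^2 = £28.
Because £108 ≥ £28, revenue can cover variable cost; the firm operates.
P = MC gives 18 - 56q + 6q^2 = 0, with roots 1/3 and 9. Take the larger (rising MC): q* = 9.
Check: AVC at q = 9 is £36 ≤ P, so revenue covers variable cost.
Profit = P·q − TC = 108·9 − 810 = £162.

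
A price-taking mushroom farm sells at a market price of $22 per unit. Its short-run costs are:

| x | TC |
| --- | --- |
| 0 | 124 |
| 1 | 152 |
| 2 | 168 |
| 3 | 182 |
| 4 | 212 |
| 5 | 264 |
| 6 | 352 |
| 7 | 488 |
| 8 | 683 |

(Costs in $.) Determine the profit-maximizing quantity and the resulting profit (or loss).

x = 3; profit = -$116

Tabulate TR − TC: x=0: -124; x=1: -130; x=2: -124; x=3: -116; x=4: -124; x=5: -154; x=6: -220; x=7: -334; x=8: -507.
Profit is maximized at x = 3. AVC there is 58/3 = $19.33 ≤ P, so producing beats shutting down (which would give -$124).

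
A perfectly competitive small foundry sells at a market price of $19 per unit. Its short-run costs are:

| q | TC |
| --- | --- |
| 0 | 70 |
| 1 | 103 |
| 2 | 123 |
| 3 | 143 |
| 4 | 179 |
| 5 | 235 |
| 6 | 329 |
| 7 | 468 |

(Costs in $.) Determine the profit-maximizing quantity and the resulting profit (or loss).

q = 0 (shut down); profit = -$70

Profit at each row (π = 19q − TC): q=0: -70; q=1: -84; q=2: -85; q=3: -86; q=4: -103; q=5: -140; q=6: -215; q=7: -335.
Profit is highest at q = 0. Equivalently, the lowest AVC in the table is 73/3 ≈ $24.33 at q = 3, and P = $19 falls below it — price never covers variable cost, so the firm shuts down and loses only its fixed cost.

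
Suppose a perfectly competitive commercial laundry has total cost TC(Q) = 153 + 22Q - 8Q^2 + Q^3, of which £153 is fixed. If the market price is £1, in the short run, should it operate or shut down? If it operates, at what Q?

Strip out fixed cost: VC = 22Q - 8Q^2 + Q^3. Then AVC = 22 - 8Q + Q^2 and MC = 22 - 16Q + 3Q^2.
AVC is minimized where dAVC/dQ = -8 + 2Q = 0, at Q = 4; min AVC = 22 - 8·4 + 4^2 = £6.
With P < min AVC (£1 < £6), every unit sold adds to the loss.
Best response: produce nothing and absorb the £153 fixed cost.

Shut down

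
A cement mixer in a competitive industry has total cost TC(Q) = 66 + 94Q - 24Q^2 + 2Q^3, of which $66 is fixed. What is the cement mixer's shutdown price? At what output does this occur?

Short-run supply begins at min AVC. From VC = 94Q - 24Q^2 + 2Q^3, AVC = 94 - 24Q + 2Q^2.
dAVC/dQ = -24 + 4Q = 0 gives Q = 6. min AVC = 94 - 24·6 + 2·6^2 = 22.
So the shutdown price is $22.

$22 per unit, at Q = 6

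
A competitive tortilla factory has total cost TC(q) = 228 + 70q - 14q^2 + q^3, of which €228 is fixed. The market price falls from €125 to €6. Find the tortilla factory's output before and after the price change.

AVC = 70 - 14q + q^2, minimized at q = 7 where min AVC = €21. MC = 70 - 28q + 3q^2.
With P = €125 above the shutdown price, P = MC gives q = 11.
At P = €6 < min AVC = €21, price no longer covers variable cost at any output, so the firm shuts down: q = 0.

Output falls from 11 to 0 (the firm shuts down)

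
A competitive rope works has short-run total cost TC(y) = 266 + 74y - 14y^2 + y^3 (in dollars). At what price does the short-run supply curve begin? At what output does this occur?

The shutdown price is the minimum of AVC. VC = 74y - 14y^2 + y^3, so AVC = 74 - 14y + y^2.
dAVC/dy = -14 + 2y = 0 gives y = 7. min AVC = 74 - 14·7 + 7^2 = 25.
For P < $25 the firm produces nothing.

$25 per unit, at y = 7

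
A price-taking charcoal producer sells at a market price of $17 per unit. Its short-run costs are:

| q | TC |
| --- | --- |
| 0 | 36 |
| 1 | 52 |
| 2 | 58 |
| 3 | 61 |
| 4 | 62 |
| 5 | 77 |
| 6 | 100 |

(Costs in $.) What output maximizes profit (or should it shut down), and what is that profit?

q = 5; profit = $8

Compute π = P·q − TC at each output: q=0: -36; q=1: -35; q=2: -24; q=3: -10; q=4: 6; q=5: 8; q=6: 2.
Profit is maximized at q = 5. AVC there is 41/5 = $8.20 ≤ P, so producing beats shutting down (which would give -$36).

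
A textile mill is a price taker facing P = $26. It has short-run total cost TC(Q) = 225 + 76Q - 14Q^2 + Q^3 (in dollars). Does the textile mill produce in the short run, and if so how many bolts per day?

Shut down

Variable cost is VC = 76Q - 14Q^2 + Q^3, so AVC = VC/Q = 76 - 14Q + Q^2 and MC = dTC/dQ = 76 - 28Q + 3Q^2.
The AVC parabola has its vertex at Q = 14/2 = 7, where AVC = 76 - 14·7 + 7^2 = $27.
With P < min AVC ($26 < $27), every unit sold adds to the loss.
The firm minimizes its loss by shutting down and losing only its fixed cost of $225.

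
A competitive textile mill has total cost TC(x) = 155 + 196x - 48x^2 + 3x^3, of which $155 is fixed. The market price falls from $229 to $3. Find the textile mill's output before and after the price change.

Output falls from 11 to 0 (the firm shuts down)

MC = 196 - 96x + 9x^2; the shutdown threshold is min AVC = $4 (at x = 8).
With P = $229 above the shutdown price, P = MC gives x = 11.
At P = $3 < min AVC = $4, price no longer covers variable cost at any output, so the firm shuts down: x = 0.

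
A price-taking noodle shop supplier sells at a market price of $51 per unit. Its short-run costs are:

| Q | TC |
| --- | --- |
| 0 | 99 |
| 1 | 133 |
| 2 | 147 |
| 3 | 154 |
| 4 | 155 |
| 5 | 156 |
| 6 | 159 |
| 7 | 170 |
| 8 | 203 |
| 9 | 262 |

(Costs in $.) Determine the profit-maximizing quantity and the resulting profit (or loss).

Profit at each row (π = 51Q − TC): Q=0: -99; Q=1: -82; Q=2: -45; Q=3: -1; Q=4: 49; Q=5: 99; Q=6: 147; Q=7: 187; Q=8: 205; Q=9: 197.
Profit is maximized at Q = 8. AVC there is 104/8 = $13 ≤ P, so producing beats shutting down (which would give -$99).

Q = 8; profit = $205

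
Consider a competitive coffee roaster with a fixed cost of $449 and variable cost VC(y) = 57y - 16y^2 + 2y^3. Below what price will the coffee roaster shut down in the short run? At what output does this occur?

The shutdown price is the minimum of AVC. VC = 57y - 16y^2 + 2y^3, so AVC = 57 - 16y + 2y^2.
dAVC/dy = -16 + 4y = 0 gives y = 4. min AVC = 57 - 16·4 + 2·4^2 = 25.
The firm shuts down for any P below $25.

$25 per unit, at y = 4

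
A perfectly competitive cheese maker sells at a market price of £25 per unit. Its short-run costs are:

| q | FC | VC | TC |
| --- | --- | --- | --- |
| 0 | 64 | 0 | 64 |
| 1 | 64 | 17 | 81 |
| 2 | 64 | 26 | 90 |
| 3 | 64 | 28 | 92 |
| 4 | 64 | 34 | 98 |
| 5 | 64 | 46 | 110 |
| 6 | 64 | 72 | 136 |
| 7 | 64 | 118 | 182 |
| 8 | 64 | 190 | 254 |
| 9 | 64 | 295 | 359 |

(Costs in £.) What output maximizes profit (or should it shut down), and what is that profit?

q = 5; profit = £15

Tabulate TR − TC: q=0: -64; q=1: -56; q=2: -40; q=3: -17; q=4: 2; q=5: 15; q=6: 14; q=7: -7; q=8: -54; q=9: -134.
Profit is maximized at q = 5. AVC there is 46/5 = £9.20 ≤ P, so producing beats shutting down (which would give -£64).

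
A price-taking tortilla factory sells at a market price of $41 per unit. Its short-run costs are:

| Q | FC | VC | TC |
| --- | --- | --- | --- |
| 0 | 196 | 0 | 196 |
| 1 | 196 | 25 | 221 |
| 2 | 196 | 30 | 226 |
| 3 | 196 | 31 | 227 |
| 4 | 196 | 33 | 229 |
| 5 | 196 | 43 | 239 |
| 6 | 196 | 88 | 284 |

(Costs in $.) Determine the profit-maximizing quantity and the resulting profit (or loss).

Tabulate TR − TC: Q=0: -196; Q=1: -180; Q=2: -144; Q=3: -104; Q=4: -65; Q=5: -34; Q=6: -38.
Profit is maximized at Q = 5. AVC there is 43/5 = $8.60 ≤ P, so producing beats shutting down (which would give -$196).

Q = 5; profit = -$34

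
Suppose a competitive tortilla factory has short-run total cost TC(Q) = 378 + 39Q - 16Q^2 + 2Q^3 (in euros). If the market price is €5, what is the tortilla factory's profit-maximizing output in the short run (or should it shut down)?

From TC, MC = TC'(Q) = 39 - 32Q + 6Q^2 and AVC = VC/Q = 39 - 16Q + 2Q^2.
AVC hits its minimum where MC = AVC, at Q = 4, giving min AVC = 39 - 16·4 + 2·4^2 = €7.
P = €5 lies below min AVC = €7; no output level covers variable cost.
Best response: produce nothing and absorb the €378 fixed cost.

Shut down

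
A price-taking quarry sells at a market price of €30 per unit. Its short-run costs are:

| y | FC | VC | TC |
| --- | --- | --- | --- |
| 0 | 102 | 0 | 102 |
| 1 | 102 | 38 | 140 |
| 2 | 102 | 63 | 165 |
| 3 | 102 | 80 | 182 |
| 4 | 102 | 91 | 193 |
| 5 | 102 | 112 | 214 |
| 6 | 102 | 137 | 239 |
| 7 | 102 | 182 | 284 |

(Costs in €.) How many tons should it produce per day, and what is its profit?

Profit at each row (π = 30y − TC): y=0: -102; y=1: -110; y=2: -105; y=3: -92; y=4: -73; y=5: -64; y=6: -59; y=7: -74.
Profit is maximized at y = 6. AVC there is 137/6 = €22.83 ≤ P, so producing beats shutting down (which would give -€102).

y = 6; profit = -€59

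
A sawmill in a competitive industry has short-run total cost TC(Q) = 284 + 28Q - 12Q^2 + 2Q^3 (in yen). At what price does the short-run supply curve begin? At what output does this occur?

The firm shuts down when price falls below the minimum of average variable cost. AVC = VC/Q = 28 - 12Q + 2Q^2.
At the minimum of AVC, MC = AVC. MC = 28 - 24Q + 6Q^2; setting MC = AVC gives 4Q^2 - 12Q = 0, so Q = 3. min AVC = 10.
For P < ¥10 the firm produces nothing.

¥10 per unit, at Q = 3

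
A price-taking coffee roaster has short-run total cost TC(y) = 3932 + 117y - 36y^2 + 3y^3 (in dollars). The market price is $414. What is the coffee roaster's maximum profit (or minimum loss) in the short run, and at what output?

Profit = -$302 at y = 11

AVC = 117 - 36y + 3y^2; min AVC = $9 at y = 6. Since P = $414 ≥ min AVC, the firm produces.
With MC = 117 - 72y + 9y^2, P = MC on the upward-sloping part at y* = 11.
TR = 414·11 = 4554. TC = 3932 + 924 = 4856. Profit = 4554 − 4856 = -$302.
Shutting down would mean losing the fixed cost of $3932, so operating at a loss of $302 is better by $3630.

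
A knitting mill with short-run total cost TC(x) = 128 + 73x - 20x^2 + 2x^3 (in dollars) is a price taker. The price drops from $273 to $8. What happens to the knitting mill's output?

Output falls from 10 to 0 (the firm shuts down)

AVC = 73 - 20x + 2x^2, minimized at x = 5 where min AVC = $23. MC = 73 - 40x + 6x^2.
At P = $273 ≥ min AVC, set P = MC on the rising branch: x = 10.
At P = $8 < min AVC = $23, price no longer covers variable cost at any output, so the firm shuts down: x = 0.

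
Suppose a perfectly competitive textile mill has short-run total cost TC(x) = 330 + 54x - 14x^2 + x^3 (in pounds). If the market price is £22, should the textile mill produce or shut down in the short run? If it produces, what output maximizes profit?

Produce at x = 8

From TC, MC = TC'(x) = 54 - 28x + 3x^2 and AVC = VC/x = 54 - 14x + x^2.
AVC is minimized where dAVC/dx = -14 + 2x = 0, at x = 7; min AVC = 54 - 14·7 + 7^2 = £5.
Since P = £22 ≥ min AVC = £5, price covers variable cost and the firm should produce.
P = MC gives 32 - 28x + 3x^2 = 0, with roots 4/3 and 8. Take the larger (rising MC): x* = 8.
Check: AVC at x = 8 is £6 ≤ P, so revenue covers variable cost.
Profit = P·x − TC = 22·8 − 378 = -£202, a loss, but smaller than the £330 fixed cost the firm would lose by shutting down.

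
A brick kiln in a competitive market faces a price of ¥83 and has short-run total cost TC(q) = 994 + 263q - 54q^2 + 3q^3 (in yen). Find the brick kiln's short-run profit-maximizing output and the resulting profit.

Profit = -¥394 at q = 10

AVC = 263 - 54q + 3q^2 has its minimum ¥20 at q = 9; price ¥83 clears that bar, so the firm operates.
MC = 263 - 108q + 9q^2. Setting P = MC and taking the root on the rising branch gives q* = 10.
TR = 83·10 = 830. TC = 994 + 230 = 1224. Profit = 830 − 1224 = -¥394.
That loss of ¥394 beats the ¥994 the firm would lose by shutting down; producing recovers ¥600 of fixed cost.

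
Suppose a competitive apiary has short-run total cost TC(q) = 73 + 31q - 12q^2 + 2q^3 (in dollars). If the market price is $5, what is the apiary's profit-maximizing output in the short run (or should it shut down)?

Strip out fixed cost: VC = 31q - 12q^2 + 2q^3. Then AVC = 31 - 12q + 2q^2 and MC = 31 - 24q + 6q^2.
The AVC parabola has its vertex at q = 12/4 = 3, where AVC = 31 - 12·3 + 2·3^2 = $13.
With P < min AVC ($5 < $13), every unit sold adds to the loss.
The firm minimizes its loss by shutting down and losing only its fixed cost of $73.

Shut down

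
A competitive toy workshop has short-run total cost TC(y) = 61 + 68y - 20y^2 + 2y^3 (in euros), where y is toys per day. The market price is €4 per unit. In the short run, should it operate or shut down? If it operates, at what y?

Shut down

Strip out fixed cost: VC = 68y - 20y^2 + 2y^3. Then AVC = 68 - 20y + 2y^2 and MC = 68 - 40y + 6y^2.
The AVC parabola has its vertex at y = 20/4 = 5, where AVC = 68 - 20·5 + 2·5^2 = €18.
Since P = €4 < min AVC = €18, price fails to cover variable cost at any output.
The firm minimizes its loss by shutting down and losing only its fixed cost of €61.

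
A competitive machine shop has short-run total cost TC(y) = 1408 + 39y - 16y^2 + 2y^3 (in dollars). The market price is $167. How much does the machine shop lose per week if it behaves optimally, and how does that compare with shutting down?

AVC = 39 - 16y + 2y^2; min AVC = $7 at y = 4. Since P = $167 ≥ min AVC, the firm produces.
With MC = 39 - 32y + 6y^2, P = MC on the upward-sloping part at y* = 8.
TR = 167·8 = 1336. TC = 1408 + 312 = 1720. Profit = 1336 − 1720 = -$384.
By producing, the firm covers all variable cost plus $1024 of fixed cost; shutting down would lose the full $1408.

Profit = -$384 at y = 8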